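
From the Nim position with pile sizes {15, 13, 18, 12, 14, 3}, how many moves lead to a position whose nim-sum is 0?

In binary:
  01111  (15)
  01101  (13)
  10010  (18)
  01100  (12)
  01110  (14)
  00011  (3)
  -----
  10001  (17)
The overall nim-sum is X = 17. A pile of size p has a winning move iff p XOR X < p (reduce it to p XOR X).
  15: 15 XOR 17 = 30 ≥ 15 — no move.
  13: 13 XOR 17 = 28 ≥ 13 — no move.
  18: 18 XOR 17 = 3 < 18 — winning move (to 3).
  12: 12 XOR 17 = 29 ≥ 12 — no move.
  14: 14 XOR 17 = 31 ≥ 14 — no move.
  3: 3 XOR 17 = 18 ≥ 3 — no move.
That gives 1 winning move.

1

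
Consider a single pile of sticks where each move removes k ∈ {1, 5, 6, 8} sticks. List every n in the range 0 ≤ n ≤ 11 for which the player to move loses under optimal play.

Build the Grundy sequence with g(k) = mex{g(k−s) : s ∈ {1, 5, 6, 8}, s ≤ k}:
k:     0  1  2  3  4  5  6  7  8  9 10 11
g(k):  0  1  0  1  0  1  2  3  2  3  2  0
The P-positions (g = 0) in 0..11 are 0, 2, 4, 11.

0, 2, 4, 11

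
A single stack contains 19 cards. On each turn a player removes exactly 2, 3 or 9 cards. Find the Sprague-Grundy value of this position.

1

Compute g(0), g(1), … for moves {2, 3, 9}:
k:     0  1  2  3  4  5  6  7  8  9 10 11 12 13 14 15 16 17 18 19
g(k):  0  0  1  1  2  0  0  1  1  2  2  0  0  1  1  2  0  0  1  1
So g(19) = 1.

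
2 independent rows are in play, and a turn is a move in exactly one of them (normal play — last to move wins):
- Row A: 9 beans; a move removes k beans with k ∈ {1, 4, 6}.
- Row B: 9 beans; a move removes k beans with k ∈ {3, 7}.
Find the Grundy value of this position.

Build the Grundy sequence for row A with g(k) = mex{g(k−s) : s ∈ {1, 4, 6}, s ≤ k}:
g(0) = mex{} = 0
g(1) = mex{0} = 1
g(2) = mex{1} = 0
g(3) = mex{0} = 1
g(4) = mex{0,1} = 2
g(5) = mex{1,2} = 0
g(6) = mex{0} = 1
g(7) = mex{1} = 0
g(8) = mex{0,2} = 1
g(9) = mex{0,1} = 2
So g(9) = 2.
Grundy values for row B (subtraction set {3, 7}):
g(0) = mex{} = 0
g(1) = mex{} = 0
g(2) = mex{} = 0
g(3) = mex{0} = 1
g(4) = mex{0} = 1
g(5) = mex{0} = 1
g(6) = mex{1} = 0
g(7) = mex{0,1} = 2
g(8) = mex{0,1} = 2
g(9) = mex{0} = 1
So g(9) = 1.
The value of a disjunctive sum is the nim-sum of the parts.
Combined value = 2 XOR 1 = 3.

3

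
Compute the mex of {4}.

0 is not in the set, so the mex is 0.

0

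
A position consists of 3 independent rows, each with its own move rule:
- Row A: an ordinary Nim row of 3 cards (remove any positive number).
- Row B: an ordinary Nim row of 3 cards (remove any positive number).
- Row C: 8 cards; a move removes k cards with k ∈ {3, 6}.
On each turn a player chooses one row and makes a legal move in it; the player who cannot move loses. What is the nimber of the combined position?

Row A is a plain Nim row of size 3, so its Grundy value is 3.
Row B is a plain Nim row of size 3, so its Grundy value is 3.
For row C, compute g(0), g(1), … with moves {3, 6}:
g(0) = mex{} = 0
g(1) = mex{} = 0
g(2) = mex{} = 0
g(3) = mex{0} = 1
g(4) = mex{0} = 1
g(5) = mex{0} = 1
g(6) = mex{0,1} = 2
g(7) = mex{0,1} = 2
g(8) = mex{0,1} = 2
So g(8) = 2.
The value of a disjunctive sum is the nim-sum of the parts.
Combined value = 3 ⊕ 3 ⊕ 2 = 2.

2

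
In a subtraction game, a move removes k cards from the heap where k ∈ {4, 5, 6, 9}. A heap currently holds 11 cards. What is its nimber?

2

Compute g(0), g(1), … for moves {4, 5, 6, 9}:
g(0) = mex{} = 0
g(1) = mex{} = 0
g(2) = mex{} = 0
g(3) = mex{} = 0
g(4) = mex{0} = 1
g(5) = mex{0} = 1
g(6) = mex{0} = 1
g(7) = mex{0} = 1
g(8) = mex{0,1} = 2
g(9) = mex{0,1} = 2
g(10) = mex{0,1} = 2
g(11) = mex{0,1} = 2
So g(11) = 2.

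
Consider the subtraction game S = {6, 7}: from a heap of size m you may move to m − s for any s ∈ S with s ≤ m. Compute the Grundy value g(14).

0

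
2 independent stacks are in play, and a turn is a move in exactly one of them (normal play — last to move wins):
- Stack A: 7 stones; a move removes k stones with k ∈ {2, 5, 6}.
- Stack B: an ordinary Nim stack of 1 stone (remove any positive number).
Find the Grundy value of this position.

2

Grundy values for stack A (subtraction set {2, 5, 6}):
g(0) = mex{} = 0
g(1) = mex{} = 0
g(2) = mex{0} = 1
g(3) = mex{0} = 1
g(4) = mex{1} = 0
g(5) = mex{0,1} = 2
g(6) = mex{0} = 1
g(7) = mex{0,1,2} = 3
So g(7) = 3.
Stack B is a plain Nim stack of size 1, so its Grundy value is 1.
By the Sprague-Grundy theorem, the Grundy value of a sum of independent games is the XOR of the component values.
Combined value = 3 XOR 1 = 2.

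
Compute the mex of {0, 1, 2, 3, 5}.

4

The values 0, 1, 2, 3 are all present; 4 is the first non-negative integer missing from the set.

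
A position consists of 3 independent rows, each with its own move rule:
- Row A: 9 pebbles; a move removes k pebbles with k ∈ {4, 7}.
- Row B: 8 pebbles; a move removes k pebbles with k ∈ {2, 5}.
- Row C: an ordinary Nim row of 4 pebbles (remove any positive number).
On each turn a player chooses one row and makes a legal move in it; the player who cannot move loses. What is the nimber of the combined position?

Build the Grundy sequence for row A with g(k) = mex{g(k−s) : s ∈ {4, 7}, s ≤ k}:
g(0) = mex{} = 0
g(1) = mex{} = 0
g(2) = mex{} = 0
g(3) = mex{} = 0
g(4) = mex{0} = 1
g(5) = mex{0} = 1
g(6) = mex{0} = 1
g(7) = mex{0} = 1
g(8) = mex{0,1} = 2
g(9) = mex{0,1} = 2
So g(9) = 2.
For row B, compute g(0), g(1), … with moves {2, 5}:
g(0) = mex{} = 0
g(1) = mex{} = 0
g(2) = mex{0} = 1
g(3) = mex{0} = 1
g(4) = mex{1} = 0
g(5) = mex{0,1} = 2
g(6) = mex{0} = 1
g(7) = mex{1,2} = 0
g(8) = mex{1} = 0
So g(8) = 0.
Row C is a plain Nim row of size 4, so its Grundy value is 4.
The value of a disjunctive sum is the nim-sum of the parts.
Combined value = 2 XOR 0 XOR 4 = 6.

6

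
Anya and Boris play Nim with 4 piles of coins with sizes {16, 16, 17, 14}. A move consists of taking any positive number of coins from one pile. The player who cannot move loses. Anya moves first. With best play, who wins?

Bitwise XOR of the heap sizes:
  10000  (16)
  10000  (16)
  10001  (17)
  01110  (14)
  -----
  11111  (31)
The nim-sum is 31 ≠ 0, so this is an N-position: the player to move can win; Anya has a winning move.

Anya wins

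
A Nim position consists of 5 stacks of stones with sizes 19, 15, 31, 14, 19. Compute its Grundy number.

30

Compute the nim-sum pairwise:
19 ^ 15 = 28
28 ^ 31 = 3
3 ^ 14 = 13
13 ^ 19 = 30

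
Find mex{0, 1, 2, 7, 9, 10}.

3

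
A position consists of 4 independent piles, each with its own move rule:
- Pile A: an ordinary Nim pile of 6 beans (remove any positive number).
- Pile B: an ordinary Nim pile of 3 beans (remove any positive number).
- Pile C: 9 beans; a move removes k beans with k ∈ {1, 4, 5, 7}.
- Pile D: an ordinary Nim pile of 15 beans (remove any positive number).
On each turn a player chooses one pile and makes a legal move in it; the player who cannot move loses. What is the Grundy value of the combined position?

Pile A is a plain Nim pile of size 6, so its Grundy value is 6.
Pile B is a plain Nim pile of size 3, so its Grundy value is 3.
Build the Grundy sequence for pile C with g(k) = mex{g(k−s) : s ∈ {1, 4, 5, 7}, s ≤ k}:
g(0) = mex{} = 0
g(1) = mex{0} = 1
g(2) = mex{1} = 0
g(3) = mex{0} = 1
g(4) = mex{0,1} = 2
g(5) = mex{0,1,2} = 3
g(6) = mex{0,1,3} = 2
g(7) = mex{0,1,2} = 3
g(8) = mex{1,2,3} = 0
g(9) = mex{0,2,3} = 1
So g(9) = 1.
Pile D is a plain Nim pile of size 15, so its Grundy value is 15.
By the Sprague-Grundy theorem, the Grundy value of a sum of independent games is the XOR of the component values.
Combined value = 6 ⊕ 3 ⊕ 1 ⊕ 15 = 11.

11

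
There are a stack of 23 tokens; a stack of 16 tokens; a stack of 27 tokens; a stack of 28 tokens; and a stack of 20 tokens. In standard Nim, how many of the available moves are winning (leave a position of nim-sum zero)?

Write each in binary and XOR column by column:
  10111  (23)
  10000  (16)
  11011  (27)
  11100  (28)
  10100  (20)
  -----
  10100  (20)
The overall nim-sum is X = 20. A stack of size p has a winning move iff p XOR X < p (reduce it to p XOR X).
  23: 23 XOR 20 = 3 < 23 — winning move (to 3).
  16: 16 XOR 20 = 4 < 16 — winning move (to 4).
  27: 27 XOR 20 = 15 < 27 — winning move (to 15).
  28: 28 XOR 20 = 8 < 28 — winning move (to 8).
  20: 20 XOR 20 = 0 < 20 — winning move (to 0).
That gives 5 winning moves.

5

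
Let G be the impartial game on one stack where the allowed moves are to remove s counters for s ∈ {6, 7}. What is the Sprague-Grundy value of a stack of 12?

2

Compute g(0), g(1), … for moves {6, 7}:
g(0) = mex{} = 0
g(1) = mex{} = 0
g(2) = mex{} = 0
g(3) = mex{} = 0
g(4) = mex{} = 0
g(5) = mex{} = 0
g(6) = mex{0} = 1
g(7) = mex{0} = 1
g(8) = mex{0} = 1
g(9) = mex{0} = 1
g(10) = mex{0} = 1
g(11) = mex{0} = 1
g(12) = mex{0,1} = 2
So g(12) = 2.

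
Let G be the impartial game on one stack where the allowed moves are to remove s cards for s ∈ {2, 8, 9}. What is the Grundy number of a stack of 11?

0

Build the Grundy sequence with g(k) = mex{g(k−s) : s ∈ {2, 8, 9}, s ≤ k}:
g(0) = mex{} = 0
g(1) = mex{} = 0
g(2) = mex{0} = 1
g(3) = mex{0} = 1
g(4) = mex{1} = 0
g(5) = mex{1} = 0
g(6) = mex{0} = 1
g(7) = mex{0} = 1
g(8) = mex{0,1} = 2
g(9) = mex{0,1} = 2
g(10) = mex{0,1,2} = 3
g(11) = mex{1,2} = 0
So g(11) = 0.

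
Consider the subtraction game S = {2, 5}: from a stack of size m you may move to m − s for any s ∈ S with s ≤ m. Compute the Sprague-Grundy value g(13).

Grundy values for subtraction set {2, 5}:
g(0) = mex{} = 0
g(1) = mex{} = 0
g(2) = mex{0} = 1
g(3) = mex{0} = 1
g(4) = mex{1} = 0
g(5) = mex{0,1} = 2
g(6) = mex{0} = 1
g(7) = mex{1,2} = 0
g(8) = mex{1} = 0
g(9) = mex{0} = 1
g(10) = mex{0,2} = 1
g(11) = mex{1} = 0
g(12) = mex{0,1} = 2
g(13) = mex{0} = 1
So g(13) = 1.

1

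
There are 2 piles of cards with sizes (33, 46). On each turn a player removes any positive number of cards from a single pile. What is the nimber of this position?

Nim-sum: 33 ^ 46 = 15.

15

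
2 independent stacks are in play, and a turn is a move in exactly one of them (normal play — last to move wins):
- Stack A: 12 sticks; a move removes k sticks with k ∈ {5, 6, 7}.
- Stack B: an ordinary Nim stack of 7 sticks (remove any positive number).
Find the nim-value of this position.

7

Build the Grundy sequence for stack A with g(k) = mex{g(k−s) : s ∈ {5, 6, 7}, s ≤ k}:
k:     0  1  2  3  4  5  6  7  8  9 10 11 12
g(k):  0  0  0  0  0  1  1  1  1  1  2  2  0
So g(12) = 0.
Stack B is a plain Nim stack of size 7, so its Grundy value is 7.
The value of a disjunctive sum is the nim-sum of the parts.
Combined value = 0 XOR 7 = 7.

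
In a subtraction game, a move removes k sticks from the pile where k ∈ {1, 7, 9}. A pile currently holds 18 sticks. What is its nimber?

0

Build the Grundy sequence with g(k) = mex{g(k−s) : s ∈ {1, 7, 9}, s ≤ k}:
k:     0  1  2  3  4  5  6  7  8  9 10 11 12 13 14 15 16 17 18
g(k):  0  1  0  1  0  1  0  1  0  1  0  1  0  1  0  1  0  1  0
So g(18) = 0.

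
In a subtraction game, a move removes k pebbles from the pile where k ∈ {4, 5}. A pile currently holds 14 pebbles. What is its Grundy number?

1

Grundy values for subtraction set {4, 5}:
g(0) = mex{} = 0
g(1) = mex{} = 0
g(2) = mex{} = 0
g(3) = mex{} = 0
g(4) = mex{0} = 1
g(5) = mex{0} = 1
g(6) = mex{0} = 1
g(7) = mex{0} = 1
g(8) = mex{0,1} = 2
g(9) = mex{1} = 0
g(10) = mex{1} = 0
g(11) = mex{1} = 0
g(12) = mex{1,2} = 0
g(13) = mex{0,2} = 1
g(14) = mex{0} = 1
So g(14) = 1.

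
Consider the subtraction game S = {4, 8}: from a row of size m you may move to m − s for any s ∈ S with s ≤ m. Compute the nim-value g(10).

Compute g(0), g(1), … for moves {4, 8}:
k:     0  1  2  3  4  5  6  7  8  9 10
g(k):  0  0  0  0  1  1  1  1  2  2  2
So g(10) = 2.

2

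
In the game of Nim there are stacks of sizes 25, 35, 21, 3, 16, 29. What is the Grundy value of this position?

33

Compute the nim-sum pairwise:
25 ⊕ 35 = 58
58 ⊕ 21 = 47
47 ⊕ 3 = 44
44 ⊕ 16 = 60
60 ⊕ 29 = 33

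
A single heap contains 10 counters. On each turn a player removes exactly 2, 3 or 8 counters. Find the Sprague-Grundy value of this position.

Compute g(0), g(1), … for moves {2, 3, 8}:
k:     0  1  2  3  4  5  6  7  8  9 10
g(k):  0  0  1  1  2  0  0  1  1  2  0
So g(10) = 0.

0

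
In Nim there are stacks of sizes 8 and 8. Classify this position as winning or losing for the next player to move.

Losing position

Compute the nim-sum pairwise:
8 ^ 8 = 0
The nim-sum is 0, so this is a P-position: the player to move is in a losing position under optimal play.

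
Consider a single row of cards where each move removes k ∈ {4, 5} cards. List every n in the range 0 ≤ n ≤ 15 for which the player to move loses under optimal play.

Compute g(0), g(1), … for moves {4, 5}:
k:     0  1  2  3  4  5  6  7  8  9 10 11 12 13 14 15
g(k):  0  0  0  0  1  1  1  1  2  0  0  0  0  1  1  1
The P-positions (g = 0) in 0..15 are 0, 1, 2, 3, 9, 10, 11, 12.

0, 1, 2, 3, 9, 10, 11, 12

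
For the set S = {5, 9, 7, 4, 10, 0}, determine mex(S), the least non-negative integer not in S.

1

0 is in the set but 1 is not, so the mex is 1.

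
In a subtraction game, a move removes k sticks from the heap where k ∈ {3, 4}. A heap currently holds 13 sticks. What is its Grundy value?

2

Build the Grundy sequence with g(k) = mex{g(k−s) : s ∈ {3, 4}, s ≤ k}:
g(0) = mex{} = 0
g(1) = mex{} = 0
g(2) = mex{} = 0
g(3) = mex{0} = 1
g(4) = mex{0} = 1
g(5) = mex{0} = 1
g(6) = mex{0,1} = 2
g(7) = mex{1} = 0
g(8) = mex{1} = 0
g(9) = mex{1,2} = 0
g(10) = mex{0,2} = 1
g(11) = mex{0} = 1
g(12) = mex{0} = 1
g(13) = mex{0,1} = 2
So g(13) = 2.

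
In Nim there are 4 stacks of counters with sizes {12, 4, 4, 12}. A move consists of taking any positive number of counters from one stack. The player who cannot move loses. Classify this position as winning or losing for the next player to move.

Compute the nim-sum pairwise:
12 ^ 4 = 8
8 ^ 4 = 12
12 ^ 12 = 0
The nim-sum is 0, so this is a P-position: the player to move is in a losing position under optimal play.

Losing position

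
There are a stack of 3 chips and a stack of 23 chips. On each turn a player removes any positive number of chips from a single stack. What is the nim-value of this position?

Compute the nim-sum pairwise:
3 XOR 23 = 20

20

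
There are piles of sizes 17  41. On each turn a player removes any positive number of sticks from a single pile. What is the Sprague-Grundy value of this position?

Compute the nim-sum pairwise:
17 XOR 41 = 56

56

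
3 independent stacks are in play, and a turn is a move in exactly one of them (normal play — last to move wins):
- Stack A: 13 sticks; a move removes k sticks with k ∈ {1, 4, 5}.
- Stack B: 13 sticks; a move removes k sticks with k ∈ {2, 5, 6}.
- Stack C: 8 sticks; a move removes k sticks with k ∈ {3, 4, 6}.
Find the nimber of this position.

0

Grundy values for stack A (subtraction set {1, 4, 5}):
k:     0  1  2  3  4  5  6  7  8  9 10 11 12 13
g(k):  0  1  0  1  2  3  2  3  0  1  0  1  2  3
So g(13) = 3.
Grundy values for stack B (subtraction set {2, 5, 6}):
g(0) = mex{} = 0
g(1) = mex{} = 0
g(2) = mex{0} = 1
g(3) = mex{0} = 1
g(4) = mex{1} = 0
g(5) = mex{0,1} = 2
g(6) = mex{0} = 1
g(7) = mex{0,1,2} = 3
g(8) = mex{1} = 0
g(9) = mex{0,1,3} = 2
g(10) = mex{0,2} = 1
g(11) = mex{1,2} = 0
g(12) = mex{1,3} = 0
g(13) = mex{0,3} = 1
So g(13) = 1.
Build the Grundy sequence for stack C with g(k) = mex{g(k−s) : s ∈ {3, 4, 6}, s ≤ k}:
g(0) = mex{} = 0
g(1) = mex{} = 0
g(2) = mex{} = 0
g(3) = mex{0} = 1
g(4) = mex{0} = 1
g(5) = mex{0} = 1
g(6) = mex{0,1} = 2
g(7) = mex{0,1} = 2
g(8) = mex{0,1} = 2
So g(8) = 2.
By the Sprague-Grundy theorem, the Grundy value of a sum of independent games is the XOR of the component values.
Combined value = 3 XOR 1 XOR 2 = 0.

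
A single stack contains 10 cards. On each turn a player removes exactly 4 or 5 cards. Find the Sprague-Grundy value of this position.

0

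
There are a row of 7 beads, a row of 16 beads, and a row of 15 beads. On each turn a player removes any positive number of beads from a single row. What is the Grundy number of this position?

24

Nim-sum: 7 ^ 16 ^ 15 = 24.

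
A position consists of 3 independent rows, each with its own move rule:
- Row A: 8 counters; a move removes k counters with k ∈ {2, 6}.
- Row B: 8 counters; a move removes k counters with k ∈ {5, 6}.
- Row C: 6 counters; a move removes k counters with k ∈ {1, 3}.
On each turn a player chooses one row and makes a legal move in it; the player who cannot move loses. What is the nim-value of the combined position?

Build the Grundy sequence for row A with g(k) = mex{g(k−s) : s ∈ {2, 6}, s ≤ k}:
k:     0  1  2  3  4  5  6  7  8
g(k):  0  0  1  1  0  0  1  1  0
So g(8) = 0.
Grundy values for row B (subtraction set {5, 6}):
k:     0  1  2  3  4  5  6  7  8
g(k):  0  0  0  0  0  1  1  1  1
So g(8) = 1.
For row C, compute g(0), g(1), … with moves {1, 3}:
g(0) = mex{} = 0
g(1) = mex{0} = 1
g(2) = mex{1} = 0
g(3) = mex{0} = 1
g(4) = mex{1} = 0
g(5) = mex{0} = 1
g(6) = mex{1} = 0
So g(6) = 0.
The value of a disjunctive sum is the nim-sum of the parts.
Combined value = 0 ⊕ 1 ⊕ 0 = 1.

1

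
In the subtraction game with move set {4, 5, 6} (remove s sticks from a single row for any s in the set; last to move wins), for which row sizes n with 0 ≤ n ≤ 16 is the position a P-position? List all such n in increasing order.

0, 1, 2, 3, 10, 11, 12, 13

Grundy values for subtraction set {4, 5, 6}:
k:     0  1  2  3  4  5  6  7  8  9 10 11 12 13 14 15 16
g(k):  0  0  0  0  1  1  1  1  2  2  0  0  0  0  1  1  1
The P-positions (g = 0) in 0..16 are 0, 1, 2, 3, 10, 11, 12, 13.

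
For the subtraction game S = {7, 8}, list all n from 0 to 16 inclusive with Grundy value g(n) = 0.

0, 1, 2, 3, 4, 5, 6, 15, 16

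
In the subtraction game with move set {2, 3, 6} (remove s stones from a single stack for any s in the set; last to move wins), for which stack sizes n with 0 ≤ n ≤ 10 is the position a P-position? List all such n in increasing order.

0, 1, 5, 9, 10

Compute g(0), g(1), … for moves {2, 3, 6}:
g(0) = mex{} = 0
g(1) = mex{} = 0
g(2) = mex{0} = 1
g(3) = mex{0} = 1
g(4) = mex{0,1} = 2
g(5) = mex{1} = 0
g(6) = mex{0,1,2} = 3
g(7) = mex{0,2} = 1
g(8) = mex{0,1,3} = 2
g(9) = mex{1,3} = 0
g(10) = mex{1,2} = 0
The P-positions (g = 0) in 0..10 are 0, 1, 5, 9, 10.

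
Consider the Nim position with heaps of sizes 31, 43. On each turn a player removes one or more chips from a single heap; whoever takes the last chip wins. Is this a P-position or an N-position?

N-position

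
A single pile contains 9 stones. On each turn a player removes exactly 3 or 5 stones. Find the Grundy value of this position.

0

Compute g(0), g(1), … for moves {3, 5}:
g(0) = mex{} = 0
g(1) = mex{} = 0
g(2) = mex{} = 0
g(3) = mex{0} = 1
g(4) = mex{0} = 1
g(5) = mex{0} = 1
g(6) = mex{0,1} = 2
g(7) = mex{0,1} = 2
g(8) = mex{1} = 0
g(9) = mex{1,2} = 0
So g(9) = 0.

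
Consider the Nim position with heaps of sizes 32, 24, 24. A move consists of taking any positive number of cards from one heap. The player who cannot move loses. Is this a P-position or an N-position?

N-position

In binary:
  100000  (32)
  011000  (24)
  011000  (24)
  ------
  100000  (32)
The nim-sum is 32 ≠ 0, so this is an N-position: the player to move can win.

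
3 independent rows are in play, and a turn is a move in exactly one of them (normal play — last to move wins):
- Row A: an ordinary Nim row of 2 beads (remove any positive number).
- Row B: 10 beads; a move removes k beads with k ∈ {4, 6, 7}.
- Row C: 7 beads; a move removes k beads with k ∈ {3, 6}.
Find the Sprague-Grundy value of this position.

Row A is a plain Nim row of size 2, so its Grundy value is 2.
Grundy values for row B (subtraction set {4, 6, 7}):
g(0) = mex{} = 0
g(1) = mex{} = 0
g(2) = mex{} = 0
g(3) = mex{} = 0
g(4) = mex{0} = 1
g(5) = mex{0} = 1
g(6) = mex{0} = 1
g(7) = mex{0} = 1
g(8) = mex{0,1} = 2
g(9) = mex{0,1} = 2
g(10) = mex{0,1} = 2
So g(10) = 2.
Grundy values for row C (subtraction set {3, 6}):
g(0) = mex{} = 0
g(1) = mex{} = 0
g(2) = mex{} = 0
g(3) = mex{0} = 1
g(4) = mex{0} = 1
g(5) = mex{0} = 1
g(6) = mex{0,1} = 2
g(7) = mex{0,1} = 2
So g(7) = 2.
The value of a disjunctive sum is the nim-sum of the parts.
Combined value = 2 XOR 2 XOR 2 = 2.

2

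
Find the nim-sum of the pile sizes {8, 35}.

Nim-sum: 8 ⊕ 35 = 43.

43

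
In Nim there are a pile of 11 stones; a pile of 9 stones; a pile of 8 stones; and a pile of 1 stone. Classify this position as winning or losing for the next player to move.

Winning position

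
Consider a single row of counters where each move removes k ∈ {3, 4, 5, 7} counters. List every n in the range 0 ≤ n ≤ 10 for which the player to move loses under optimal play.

Compute g(0), g(1), … for moves {3, 4, 5, 7}:
g(0) = mex{} = 0
g(1) = mex{} = 0
g(2) = mex{} = 0
g(3) = mex{0} = 1
g(4) = mex{0} = 1
g(5) = mex{0} = 1
g(6) = mex{0,1} = 2
g(7) = mex{0,1} = 2
g(8) = mex{0,1} = 2
g(9) = mex{0,1,2} = 3
g(10) = mex{1,2} = 0
The P-positions (g = 0) in 0..10 are 0, 1, 2, 10.

0, 1, 2, 10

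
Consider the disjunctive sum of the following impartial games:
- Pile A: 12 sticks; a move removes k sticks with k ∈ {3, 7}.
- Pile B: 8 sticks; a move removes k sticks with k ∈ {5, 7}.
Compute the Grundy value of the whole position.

1

Build the Grundy sequence for pile A with g(k) = mex{g(k−s) : s ∈ {3, 7}, s ≤ k}:
k:     0  1  2  3  4  5  6  7  8  9 10 11 12
g(k):  0  0  0  1  1  1  0  2  2  1  0  0  0
So g(12) = 0.
For pile B, compute g(0), g(1), … with moves {5, 7}:
k:     0  1  2  3  4  5  6  7  8
g(k):  0  0  0  0  0  1  1  1  1
So g(8) = 1.
The value of a disjunctive sum is the nim-sum of the parts.
Combined value = 0 XOR 1 = 1.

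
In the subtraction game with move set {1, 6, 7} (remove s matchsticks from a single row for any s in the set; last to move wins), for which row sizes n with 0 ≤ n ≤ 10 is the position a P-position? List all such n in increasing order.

0, 2, 4

Grundy values for subtraction set {1, 6, 7}:
g(0) = mex{} = 0
g(1) = mex{0} = 1
g(2) = mex{1} = 0
g(3) = mex{0} = 1
g(4) = mex{1} = 0
g(5) = mex{0} = 1
g(6) = mex{0,1} = 2
g(7) = mex{0,1,2} = 3
g(8) = mex{0,1,3} = 2
g(9) = mex{0,1,2} = 3
g(10) = mex{0,1,3} = 2
The P-positions (g = 0) in 0..10 are 0, 2, 4.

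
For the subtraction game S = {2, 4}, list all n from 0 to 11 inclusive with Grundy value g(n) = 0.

Compute g(0), g(1), … for moves {2, 4}:
k:     0  1  2  3  4  5  6  7  8  9 10 11
g(k):  0  0  1  1  2  2  0  0  1  1  2  2
The P-positions (g = 0) in 0..11 are 0, 1, 6, 7.

0, 1, 6, 7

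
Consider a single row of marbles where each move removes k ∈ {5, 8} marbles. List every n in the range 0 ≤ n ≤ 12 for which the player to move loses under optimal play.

0, 1, 2, 3, 4

Build the Grundy sequence with g(k) = mex{g(k−s) : s ∈ {5, 8}, s ≤ k}:
k:     0  1  2  3  4  5  6  7  8  9 10 11 12
g(k):  0  0  0  0  0  1  1  1  1  1  2  2  2
The P-positions (g = 0) in 0..12 are 0, 1, 2, 3, 4.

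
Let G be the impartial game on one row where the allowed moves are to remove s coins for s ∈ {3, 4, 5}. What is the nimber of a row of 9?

Grundy values for subtraction set {3, 4, 5}:
g(0) = mex{} = 0
g(1) = mex{} = 0
g(2) = mex{} = 0
g(3) = mex{0} = 1
g(4) = mex{0} = 1
g(5) = mex{0} = 1
g(6) = mex{0,1} = 2
g(7) = mex{0,1} = 2
g(8) = mex{1} = 0
g(9) = mex{1,2} = 0
So g(9) = 0.

0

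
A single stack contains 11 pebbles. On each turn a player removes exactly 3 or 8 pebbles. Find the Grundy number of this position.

0

Grundy values for subtraction set {3, 8}:
g(0) = mex{} = 0
g(1) = mex{} = 0
g(2) = mex{} = 0
g(3) = mex{0} = 1
g(4) = mex{0} = 1
g(5) = mex{0} = 1
g(6) = mex{1} = 0
g(7) = mex{1} = 0
g(8) = mex{0,1} = 2
g(9) = mex{0} = 1
g(10) = mex{0} = 1
g(11) = mex{1,2} = 0
So g(11) = 0.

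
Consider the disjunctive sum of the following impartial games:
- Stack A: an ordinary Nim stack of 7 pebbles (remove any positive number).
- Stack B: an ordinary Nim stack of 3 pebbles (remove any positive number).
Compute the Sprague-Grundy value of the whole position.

4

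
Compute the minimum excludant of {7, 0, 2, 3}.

1

0 is in the set but 1 is not, so the mex is 1.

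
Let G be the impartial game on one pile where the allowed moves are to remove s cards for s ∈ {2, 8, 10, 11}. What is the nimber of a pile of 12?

Build the Grundy sequence with g(k) = mex{g(k−s) : s ∈ {2, 8, 10, 11}, s ≤ k}:
g(0) = mex{} = 0
g(1) = mex{} = 0
g(2) = mex{0} = 1
g(3) = mex{0} = 1
g(4) = mex{1} = 0
g(5) = mex{1} = 0
g(6) = mex{0} = 1
g(7) = mex{0} = 1
g(8) = mex{0,1} = 2
g(9) = mex{0,1} = 2
g(10) = mex{0,1,2} = 3
g(11) = mex{0,1,2} = 3
g(12) = mex{0,1,3} = 2
So g(12) = 2.

2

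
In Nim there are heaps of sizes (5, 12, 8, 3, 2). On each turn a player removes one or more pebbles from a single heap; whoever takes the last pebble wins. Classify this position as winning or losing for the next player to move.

Nim-sum: 5 ⊕ 12 ⊕ 8 ⊕ 3 ⊕ 2 = 0.
The nim-sum is 0, so this is a P-position: the player to move is in a losing position under optimal play.

Losing position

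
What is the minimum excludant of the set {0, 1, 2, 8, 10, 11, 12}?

3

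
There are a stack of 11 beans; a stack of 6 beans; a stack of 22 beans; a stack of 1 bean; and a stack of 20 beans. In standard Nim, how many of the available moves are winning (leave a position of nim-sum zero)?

1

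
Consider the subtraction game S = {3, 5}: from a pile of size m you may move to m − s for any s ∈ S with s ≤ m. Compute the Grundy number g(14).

2

Grundy values for subtraction set {3, 5}:
k:     0  1  2  3  4  5  6  7  8  9 10 11 12 13 14
g(k):  0  0  0  1  1  1  2  2  0  0  0  1  1  1  2
So g(14) = 2.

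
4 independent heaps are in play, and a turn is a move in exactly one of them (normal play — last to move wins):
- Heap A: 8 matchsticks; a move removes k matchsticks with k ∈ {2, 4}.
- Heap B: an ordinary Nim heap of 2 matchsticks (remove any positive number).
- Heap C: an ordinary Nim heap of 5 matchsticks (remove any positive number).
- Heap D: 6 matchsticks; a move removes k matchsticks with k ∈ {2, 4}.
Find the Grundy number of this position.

For heap A, compute g(0), g(1), … with moves {2, 4}:
g(0) = mex{} = 0
g(1) = mex{} = 0
g(2) = mex{0} = 1
g(3) = mex{0} = 1
g(4) = mex{0,1} = 2
g(5) = mex{0,1} = 2
g(6) = mex{1,2} = 0
g(7) = mex{1,2} = 0
g(8) = mex{0,2} = 1
So g(8) = 1.
Heap B is a plain Nim heap of size 2, so its Grundy value is 2.
Heap C is a plain Nim heap of size 5, so its Grundy value is 5.
Build the Grundy sequence for heap D with g(k) = mex{g(k−s) : s ∈ {2, 4}, s ≤ k}:
g(0) = mex{} = 0
g(1) = mex{} = 0
g(2) = mex{0} = 1
g(3) = mex{0} = 1
g(4) = mex{0,1} = 2
g(5) = mex{0,1} = 2
g(6) = mex{1,2} = 0
So g(6) = 0.
By the Sprague-Grundy theorem, the Grundy value of a sum of independent games is the XOR of the component values.
Combined value = 1 ⊕ 2 ⊕ 5 ⊕ 0 = 6.

6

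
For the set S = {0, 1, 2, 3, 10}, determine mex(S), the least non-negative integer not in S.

4

The values 0, 1, 2, 3 are all present; 4 is the first non-negative integer missing from the set.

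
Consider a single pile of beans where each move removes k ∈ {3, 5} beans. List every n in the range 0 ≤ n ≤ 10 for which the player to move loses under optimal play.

0, 1, 2, 8, 9, 10

Grundy values for subtraction set {3, 5}:
g(0) = mex{} = 0
g(1) = mex{} = 0
g(2) = mex{} = 0
g(3) = mex{0} = 1
g(4) = mex{0} = 1
g(5) = mex{0} = 1
g(6) = mex{0,1} = 2
g(7) = mex{0,1} = 2
g(8) = mex{1} = 0
g(9) = mex{1,2} = 0
g(10) = mex{1,2} = 0
The P-positions (g = 0) in 0..10 are 0, 1, 2, 8, 9, 10.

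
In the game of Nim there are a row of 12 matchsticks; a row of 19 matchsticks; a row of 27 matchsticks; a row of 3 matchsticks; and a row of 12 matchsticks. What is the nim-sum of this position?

11

Nim-sum: 12 ⊕ 19 ⊕ 27 ⊕ 3 ⊕ 12 = 11.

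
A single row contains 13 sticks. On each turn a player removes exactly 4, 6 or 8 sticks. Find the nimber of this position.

Build the Grundy sequence with g(k) = mex{g(k−s) : s ∈ {4, 6, 8}, s ≤ k}:
g(0) = mex{} = 0
g(1) = mex{} = 0
g(2) = mex{} = 0
g(3) = mex{} = 0
g(4) = mex{0} = 1
g(5) = mex{0} = 1
g(6) = mex{0} = 1
g(7) = mex{0} = 1
g(8) = mex{0,1} = 2
g(9) = mex{0,1} = 2
g(10) = mex{0,1} = 2
g(11) = mex{0,1} = 2
g(12) = mex{1,2} = 0
g(13) = mex{1,2} = 0
So g(13) = 0.

0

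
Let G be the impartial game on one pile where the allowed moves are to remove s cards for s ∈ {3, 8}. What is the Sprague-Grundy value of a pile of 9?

1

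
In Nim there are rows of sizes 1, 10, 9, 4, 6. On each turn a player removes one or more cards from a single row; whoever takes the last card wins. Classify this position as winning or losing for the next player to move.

Losing position

Compute the nim-sum pairwise:
1 ⊕ 10 = 11
11 ⊕ 9 = 2
2 ⊕ 4 = 6
6 ⊕ 6 = 0
The nim-sum is 0, so this is a P-position: the player to move is in a losing position under optimal play.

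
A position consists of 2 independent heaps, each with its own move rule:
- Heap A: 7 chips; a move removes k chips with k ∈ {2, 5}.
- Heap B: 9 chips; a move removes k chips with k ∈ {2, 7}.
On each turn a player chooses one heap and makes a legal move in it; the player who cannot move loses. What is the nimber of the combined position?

For heap A, compute g(0), g(1), … with moves {2, 5}:
g(0) = mex{} = 0
g(1) = mex{} = 0
g(2) = mex{0} = 1
g(3) = mex{0} = 1
g(4) = mex{1} = 0
g(5) = mex{0,1} = 2
g(6) = mex{0} = 1
g(7) = mex{1,2} = 0
So g(7) = 0.
Grundy values for heap B (subtraction set {2, 7}):
k:     0  1  2  3  4  5  6  7  8  9
g(k):  0  0  1  1  0  0  1  1  2  0
So g(9) = 0.
By the Sprague-Grundy theorem, the Grundy value of a sum of independent games is the XOR of the component values.
Combined value = 0 ⊕ 0 = 0.

0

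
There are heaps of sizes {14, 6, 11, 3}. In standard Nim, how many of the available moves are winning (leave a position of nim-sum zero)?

0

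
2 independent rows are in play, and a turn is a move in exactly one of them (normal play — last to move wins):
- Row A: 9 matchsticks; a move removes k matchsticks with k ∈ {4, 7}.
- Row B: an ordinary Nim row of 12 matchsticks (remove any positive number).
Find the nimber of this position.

14

For row A, compute g(0), g(1), … with moves {4, 7}:
g(0) = mex{} = 0
g(1) = mex{} = 0
g(2) = mex{} = 0
g(3) = mex{} = 0
g(4) = mex{0} = 1
g(5) = mex{0} = 1
g(6) = mex{0} = 1
g(7) = mex{0} = 1
g(8) = mex{0,1} = 2
g(9) = mex{0,1} = 2
So g(9) = 2.
Row B is a plain Nim row of size 12, so its Grundy value is 12.
The value of a disjunctive sum is the nim-sum of the parts.
Combined value = 2 XOR 12 = 14.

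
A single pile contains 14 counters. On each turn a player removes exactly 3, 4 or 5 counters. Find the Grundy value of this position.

Compute g(0), g(1), … for moves {3, 4, 5}:
k:     0  1  2  3  4  5  6  7  8  9 10 11 12 13 14
g(k):  0  0  0  1  1  1  2  2  0  0  0  1  1  1  2
So g(14) = 2.

2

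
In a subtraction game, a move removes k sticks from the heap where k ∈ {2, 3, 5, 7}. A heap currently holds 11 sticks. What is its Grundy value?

Build the Grundy sequence with g(k) = mex{g(k−s) : s ∈ {2, 3, 5, 7}, s ≤ k}:
g(0) = mex{} = 0
g(1) = mex{} = 0
g(2) = mex{0} = 1
g(3) = mex{0} = 1
g(4) = mex{0,1} = 2
g(5) = mex{0,1} = 2
g(6) = mex{0,1,2} = 3
g(7) = mex{0,1,2} = 3
g(8) = mex{0,1,2,3} = 4
g(9) = mex{1,2,3} = 0
g(10) = mex{1,2,3,4} = 0
g(11) = mex{0,2,3,4} = 1
So g(11) = 1.

1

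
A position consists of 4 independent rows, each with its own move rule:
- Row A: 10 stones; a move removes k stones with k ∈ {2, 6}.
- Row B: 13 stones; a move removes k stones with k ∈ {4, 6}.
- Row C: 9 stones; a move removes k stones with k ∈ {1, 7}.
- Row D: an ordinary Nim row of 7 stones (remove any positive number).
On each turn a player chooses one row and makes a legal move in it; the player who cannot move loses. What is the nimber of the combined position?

For row A, compute g(0), g(1), … with moves {2, 6}:
k:     0  1  2  3  4  5  6  7  8  9 10
g(k):  0  0  1  1  0  0  1  1  0  0  1
So g(10) = 1.
For row B, compute g(0), g(1), … with moves {4, 6}:
k:     0  1  2  3  4  5  6  7  8  9 10 11 12 13
g(k):  0  0  0  0  1  1  1  1  2  2  0  0  0  0
So g(13) = 0.
Grundy values for row C (subtraction set {1, 7}):
k:     0  1  2  3  4  5  6  7  8  9
g(k):  0  1  0  1  0  1  0  1  0  1
So g(9) = 1.
Row D is a plain Nim row of size 7, so its Grundy value is 7.
The value of a disjunctive sum is the nim-sum of the parts.
Combined value = 1 ⊕ 0 ⊕ 1 ⊕ 7 = 7.

7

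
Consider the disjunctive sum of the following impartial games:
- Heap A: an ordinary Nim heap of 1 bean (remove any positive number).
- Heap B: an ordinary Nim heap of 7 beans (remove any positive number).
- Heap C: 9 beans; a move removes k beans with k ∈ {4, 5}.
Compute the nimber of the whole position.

6

Heap A is a plain Nim heap of size 1, so its Grundy value is 1.
Heap B is a plain Nim heap of size 7, so its Grundy value is 7.
Build the Grundy sequence for heap C with g(k) = mex{g(k−s) : s ∈ {4, 5}, s ≤ k}:
k:     0  1  2  3  4  5  6  7  8  9
g(k):  0  0  0  0  1  1  1  1  2  0
So g(9) = 0.
By the Sprague-Grundy theorem, the Grundy value of a sum of independent games is the XOR of the component values.
Combined value = 1 ⊕ 7 ⊕ 0 = 6.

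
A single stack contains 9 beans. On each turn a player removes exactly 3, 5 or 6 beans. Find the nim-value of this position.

0

Grundy values for subtraction set {3, 5, 6}:
g(0) = mex{} = 0
g(1) = mex{} = 0
g(2) = mex{} = 0
g(3) = mex{0} = 1
g(4) = mex{0} = 1
g(5) = mex{0} = 1
g(6) = mex{0,1} = 2
g(7) = mex{0,1} = 2
g(8) = mex{0,1} = 2
g(9) = mex{1,2} = 0
So g(9) = 0.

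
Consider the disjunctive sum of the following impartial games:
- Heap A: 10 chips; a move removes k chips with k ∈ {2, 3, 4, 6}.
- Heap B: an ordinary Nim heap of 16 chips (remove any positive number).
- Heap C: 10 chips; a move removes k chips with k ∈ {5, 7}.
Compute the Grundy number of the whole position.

Grundy values for heap A (subtraction set {2, 3, 4, 6}):
k:     0  1  2  3  4  5  6  7  8  9 10
g(k):  0  0  1  1  2  2  3  3  0  0  1
So g(10) = 1.
Heap B is a plain Nim heap of size 16, so its Grundy value is 16.
For heap C, compute g(0), g(1), … with moves {5, 7}:
g(0) = mex{} = 0
g(1) = mex{} = 0
g(2) = mex{} = 0
g(3) = mex{} = 0
g(4) = mex{} = 0
g(5) = mex{0} = 1
g(6) = mex{0} = 1
g(7) = mex{0} = 1
g(8) = mex{0} = 1
g(9) = mex{0} = 1
g(10) = mex{0,1} = 2
So g(10) = 2.
By the Sprague-Grundy theorem, the Grundy value of a sum of independent games is the XOR of the component values.
Combined value = 1 ⊕ 16 ⊕ 2 = 19.

19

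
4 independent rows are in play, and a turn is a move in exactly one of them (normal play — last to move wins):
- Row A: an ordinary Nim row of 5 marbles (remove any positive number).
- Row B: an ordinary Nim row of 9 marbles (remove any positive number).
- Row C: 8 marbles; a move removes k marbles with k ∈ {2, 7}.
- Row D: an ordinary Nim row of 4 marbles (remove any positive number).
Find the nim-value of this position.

Row A is a plain Nim row of size 5, so its Grundy value is 5.
Row B is a plain Nim row of size 9, so its Grundy value is 9.
Build the Grundy sequence for row C with g(k) = mex{g(k−s) : s ∈ {2, 7}, s ≤ k}:
g(0) = mex{} = 0
g(1) = mex{} = 0
g(2) = mex{0} = 1
g(3) = mex{0} = 1
g(4) = mex{1} = 0
g(5) = mex{1} = 0
g(6) = mex{0} = 1
g(7) = mex{0} = 1
g(8) = mex{0,1} = 2
So g(8) = 2.
Row D is a plain Nim row of size 4, so its Grundy value is 4.
The value of a disjunctive sum is the nim-sum of the parts.
Combined value = 5 XOR 9 XOR 2 XOR 4 = 10.

10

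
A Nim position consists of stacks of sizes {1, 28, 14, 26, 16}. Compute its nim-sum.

25

Compute the nim-sum pairwise:
1 XOR 28 = 29
29 XOR 14 = 19
19 XOR 26 = 9
9 XOR 16 = 25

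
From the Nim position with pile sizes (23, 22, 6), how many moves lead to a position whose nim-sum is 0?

Nim-sum: 23 XOR 22 XOR 6 = 7.
The overall nim-sum is X = 7. A pile of size p has a winning move iff p XOR X < p (reduce it to p XOR X).
  23: 23 XOR 7 = 16 < 23 — winning move (to 16).
  22: 22 XOR 7 = 17 < 22 — winning move (to 17).
  6: 6 XOR 7 = 1 < 6 — winning move (to 1).
That gives 3 winning moves.

3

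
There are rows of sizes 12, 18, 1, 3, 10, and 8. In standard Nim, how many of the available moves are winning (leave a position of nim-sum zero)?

Nim-sum: 12 ⊕ 18 ⊕ 1 ⊕ 3 ⊕ 10 ⊕ 8 = 30.
The overall nim-sum is X = 30. A row of size p has a winning move iff p XOR X < p (reduce it to p XOR X).
  12: 12 XOR 30 = 18 ≥ 12 — no move.
  18: 18 XOR 30 = 12 < 18 — winning move (to 12).
  1: 1 XOR 30 = 31 ≥ 1 — no move.
  3: 3 XOR 30 = 29 ≥ 3 — no move.
  10: 10 XOR 30 = 20 ≥ 10 — no move.
  8: 8 XOR 30 = 22 ≥ 8 — no move.
That gives 1 winning move.

1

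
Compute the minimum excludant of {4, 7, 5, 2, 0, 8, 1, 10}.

3

The values 0, 1, 2 are all present; 3 is the first non-negative integer missing from the set.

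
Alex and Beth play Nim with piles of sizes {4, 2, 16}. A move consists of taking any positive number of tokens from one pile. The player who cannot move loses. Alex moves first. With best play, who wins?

Nim-sum: 4 XOR 2 XOR 16 = 22.
The nim-sum is 22 ≠ 0, so this is an N-position: the player to move can win; Alex has a winning move.

Alex wins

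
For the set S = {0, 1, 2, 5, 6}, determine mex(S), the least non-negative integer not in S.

3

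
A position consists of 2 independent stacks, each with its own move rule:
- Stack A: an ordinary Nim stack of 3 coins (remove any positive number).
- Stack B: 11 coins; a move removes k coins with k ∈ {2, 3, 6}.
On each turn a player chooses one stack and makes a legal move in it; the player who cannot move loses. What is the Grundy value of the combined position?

2

Stack A is a plain Nim stack of size 3, so its Grundy value is 3.
For stack B, compute g(0), g(1), … with moves {2, 3, 6}:
k:     0  1  2  3  4  5  6  7  8  9 10 11
g(k):  0  0  1  1  2  0  3  1  2  0  0  1
So g(11) = 1.
The value of a disjunctive sum is the nim-sum of the parts.
Combined value = 3 XOR 1 = 2.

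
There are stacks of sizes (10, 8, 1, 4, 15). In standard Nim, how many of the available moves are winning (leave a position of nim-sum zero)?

3

In binary:
  1010  (10)
  1000  (8)
  0001  (1)
  0100  (4)
  1111  (15)
  ----
  1000  (8)
The overall nim-sum is X = 8. A stack of size p has a winning move iff p XOR X < p (reduce it to p XOR X).
  10: 10 XOR 8 = 2 < 10 — winning move (to 2).
  8: 8 XOR 8 = 0 < 8 — winning move (to 0).
  1: 1 XOR 8 = 9 ≥ 1 — no move.
  4: 4 XOR 8 = 12 ≥ 4 — no move.
  15: 15 XOR 8 = 7 < 15 — winning move (to 7).
That gives 3 winning moves.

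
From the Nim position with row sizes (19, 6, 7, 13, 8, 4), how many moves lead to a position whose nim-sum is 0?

Compute the nim-sum pairwise:
19 ⊕ 6 = 21
21 ⊕ 7 = 18
18 ⊕ 13 = 31
31 ⊕ 8 = 23
23 ⊕ 4 = 19
The overall nim-sum is X = 19. A row of size p has a winning move iff p XOR X < p (reduce it to p XOR X).
  19: 19 XOR 19 = 0 < 19 — winning move (to 0).
  6: 6 XOR 19 = 21 ≥ 6 — no move.
  7: 7 XOR 19 = 20 ≥ 7 — no move.
  13: 13 XOR 19 = 30 ≥ 13 — no move.
  8: 8 XOR 19 = 27 ≥ 8 — no move.
  4: 4 XOR 19 = 23 ≥ 4 — no move.
That gives 1 winning move.

1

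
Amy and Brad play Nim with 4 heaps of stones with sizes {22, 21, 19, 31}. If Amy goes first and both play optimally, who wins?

Write each in binary and XOR column by column:
  10110  (22)
  10101  (21)
  10011  (19)
  11111  (31)
  -----
  01111  (15)
The nim-sum is 15 ≠ 0, so this is an N-position: the player to move can win; Amy has a winning move.

Amy wins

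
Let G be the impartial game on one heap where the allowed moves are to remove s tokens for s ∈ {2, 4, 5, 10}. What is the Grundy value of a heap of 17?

1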